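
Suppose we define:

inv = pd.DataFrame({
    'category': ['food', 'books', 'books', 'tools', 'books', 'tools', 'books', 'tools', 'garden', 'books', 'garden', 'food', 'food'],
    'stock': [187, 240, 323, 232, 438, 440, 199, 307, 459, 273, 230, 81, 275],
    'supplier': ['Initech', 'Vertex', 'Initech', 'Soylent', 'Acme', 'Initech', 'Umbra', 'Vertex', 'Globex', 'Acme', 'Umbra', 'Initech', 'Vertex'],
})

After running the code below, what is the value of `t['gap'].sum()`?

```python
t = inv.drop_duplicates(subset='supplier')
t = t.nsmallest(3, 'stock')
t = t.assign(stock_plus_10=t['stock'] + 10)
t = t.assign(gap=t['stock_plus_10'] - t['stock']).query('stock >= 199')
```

drop duplicate supplier (keep=first):
  category  stock supplier
0     food    187  Initech
1    books    240   Vertex
3    tools    232  Soylent
4    books    438     Acme
6    books    199    Umbra
8   garden    459   Globex
take 3 rows with smallest stock:
  category  stock supplier
0     food    187  Initech
6    books    199    Umbra
3    tools    232  Soylent
add column stock_plus_10 = t['stock'] + 10:
  category  stock supplier  stock_plus_10
0     food    187  Initech            197
6    books    199    Umbra            209
3    tools    232  Soylent            242
add column gap = t['stock_plus_10'] - t['stock']:
  category  stock supplier  stock_plus_10  gap
0     food    187  Initech            197   10
6    books    199    Umbra            209   10
3    tools    232  Soylent            242   10
filter rows where stock >= 199:
  category  stock supplier  stock_plus_10  gap
6    books    199    Umbra            209   10
3    tools    232  Soylent            242   10
Reading off the sum of column 'gap', we get 20.

20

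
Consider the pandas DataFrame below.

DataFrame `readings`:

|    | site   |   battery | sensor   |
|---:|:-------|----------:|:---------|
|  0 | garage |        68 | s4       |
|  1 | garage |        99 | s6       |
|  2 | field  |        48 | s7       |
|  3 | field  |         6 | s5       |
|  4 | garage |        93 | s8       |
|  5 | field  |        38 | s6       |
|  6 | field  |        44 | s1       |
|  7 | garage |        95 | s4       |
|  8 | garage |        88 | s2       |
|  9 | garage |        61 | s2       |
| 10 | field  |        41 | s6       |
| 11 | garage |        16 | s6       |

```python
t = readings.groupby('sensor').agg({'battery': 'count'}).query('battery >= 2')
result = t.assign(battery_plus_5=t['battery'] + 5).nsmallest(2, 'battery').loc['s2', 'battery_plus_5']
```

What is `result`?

7

group by sensor, count of battery:
        battery
sensor         
s1            1
s2            2
s4            2
s5            1
s6            4
s7            1
s8            1
filter rows where battery >= 2:
        battery
sensor         
s2            2
s4            2
s6            4
add column battery_plus_5 = t['battery'] + 5:
        battery  battery_plus_5
sensor                         
s2            2               7
s4            2               7
s6            4               9
take 2 rows with smallest battery:
        battery  battery_plus_5
sensor                         
s2            2               7
s4            2               7
So loc['s2', 'battery_plus_5'] = 7.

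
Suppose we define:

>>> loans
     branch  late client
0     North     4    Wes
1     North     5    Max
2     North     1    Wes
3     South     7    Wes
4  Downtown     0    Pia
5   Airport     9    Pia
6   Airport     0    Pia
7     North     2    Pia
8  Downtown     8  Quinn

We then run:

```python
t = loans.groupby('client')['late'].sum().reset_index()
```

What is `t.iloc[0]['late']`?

5

group by client, sum of late:
client
Max       5
Pia      11
Quinn     8
Wes      12
Name: late, dtype: int64
reset_index():
  client  late
0    Max     5
1    Pia    11
2  Quinn     8
3    Wes    12
Reading off the value at position 0, column 'late', we get 5.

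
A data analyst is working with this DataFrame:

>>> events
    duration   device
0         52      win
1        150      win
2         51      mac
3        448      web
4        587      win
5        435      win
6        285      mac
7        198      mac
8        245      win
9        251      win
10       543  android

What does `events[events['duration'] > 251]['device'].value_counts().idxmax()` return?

filter rows where duration > 251:
    duration   device
3        448      web
4        587      win
5        435      win
6        285      mac
10       543  android
value_counts of device:
device
win        2
web        1
mac        1
android    1
Name: count, dtype: int64
Reading off the label with the largest value, we get win.

win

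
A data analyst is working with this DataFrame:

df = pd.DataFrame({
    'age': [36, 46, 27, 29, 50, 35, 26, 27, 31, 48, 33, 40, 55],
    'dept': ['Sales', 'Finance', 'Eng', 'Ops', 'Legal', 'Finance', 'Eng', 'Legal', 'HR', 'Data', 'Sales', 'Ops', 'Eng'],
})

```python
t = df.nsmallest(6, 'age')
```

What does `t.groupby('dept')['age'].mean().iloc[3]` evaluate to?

29.0

take 6 rows with smallest age:
    age   dept
6    26    Eng
2    27    Eng
7    27  Legal
3    29    Ops
8    31     HR
10   33  Sales
group by dept, mean of age:
dept
Eng      26.5
HR       31.0
Legal    27.0
Ops      29.0
Sales    33.0
Name: age, dtype: float64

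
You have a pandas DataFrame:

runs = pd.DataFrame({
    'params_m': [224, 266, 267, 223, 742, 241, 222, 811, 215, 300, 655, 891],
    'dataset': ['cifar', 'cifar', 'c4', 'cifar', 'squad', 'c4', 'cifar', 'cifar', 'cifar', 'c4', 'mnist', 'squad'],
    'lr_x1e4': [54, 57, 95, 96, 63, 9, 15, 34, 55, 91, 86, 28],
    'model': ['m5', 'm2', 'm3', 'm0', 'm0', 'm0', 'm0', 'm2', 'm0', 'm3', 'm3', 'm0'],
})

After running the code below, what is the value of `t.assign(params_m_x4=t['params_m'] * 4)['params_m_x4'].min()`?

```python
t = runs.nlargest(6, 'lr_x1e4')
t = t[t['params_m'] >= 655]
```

take 6 rows with largest lr_x1e4:
    params_m dataset  lr_x1e4 model
3        223   cifar       96    m0
2        267      c4       95    m3
9        300      c4       91    m3
10       655   mnist       86    m3
4        742   squad       63    m0
1        266   cifar       57    m2
filter rows where params_m >= 655:
    params_m dataset  lr_x1e4 model
10       655   mnist       86    m3
4        742   squad       63    m0
add column params_m_x4 = t['params_m'] * 4:
    params_m dataset  lr_x1e4 model  params_m_x4
10       655   mnist       86    m3         2620
4        742   squad       63    m0         2968
Then the min of column 'params_m_x4': 2620

2620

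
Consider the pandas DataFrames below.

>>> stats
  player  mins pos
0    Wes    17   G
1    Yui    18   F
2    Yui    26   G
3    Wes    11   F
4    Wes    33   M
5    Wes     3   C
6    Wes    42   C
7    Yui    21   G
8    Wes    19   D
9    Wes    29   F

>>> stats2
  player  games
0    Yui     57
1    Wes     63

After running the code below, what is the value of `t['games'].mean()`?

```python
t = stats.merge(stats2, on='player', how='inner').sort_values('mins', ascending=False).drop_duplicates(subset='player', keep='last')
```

merge on 'player' (how='inner') → 10 rows:
  player  mins pos  games
0    Wes    17   G     63
1    Yui    18   F     57
2    Yui    26   G     57
3    Wes    11   F     63
4    Wes    33   M     63
5    Wes     3   C     63
6    Wes    42   C     63
7    Yui    21   G     57
8    Wes    19   D     63
9    Wes    29   F     63
sort by mins descending:
  player  mins pos  games
6    Wes    42   C     63
4    Wes    33   M     63
9    Wes    29   F     63
2    Yui    26   G     57
7    Yui    21   G     57
8    Wes    19   D     63
1    Yui    18   F     57
0    Wes    17   G     63
3    Wes    11   F     63
5    Wes     3   C     63
drop duplicate player (keep=last):
  player  mins pos  games
1    Yui    18   F     57
5    Wes     3   C     63

60.0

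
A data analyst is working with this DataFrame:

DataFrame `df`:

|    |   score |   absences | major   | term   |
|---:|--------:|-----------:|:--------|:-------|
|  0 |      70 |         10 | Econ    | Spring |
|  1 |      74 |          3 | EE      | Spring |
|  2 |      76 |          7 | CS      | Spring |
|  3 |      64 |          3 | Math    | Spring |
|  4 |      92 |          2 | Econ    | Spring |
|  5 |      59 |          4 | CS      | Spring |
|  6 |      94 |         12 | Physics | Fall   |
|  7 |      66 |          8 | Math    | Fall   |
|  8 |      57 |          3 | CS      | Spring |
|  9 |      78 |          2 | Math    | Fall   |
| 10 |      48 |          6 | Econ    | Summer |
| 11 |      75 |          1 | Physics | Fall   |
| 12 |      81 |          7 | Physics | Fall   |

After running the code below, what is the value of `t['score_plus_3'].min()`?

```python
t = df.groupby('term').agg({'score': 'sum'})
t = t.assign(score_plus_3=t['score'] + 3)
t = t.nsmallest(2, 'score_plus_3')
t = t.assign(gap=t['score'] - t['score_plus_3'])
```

51

group by term, sum of score:
        score
term         
Fall      394
Spring    492
Summer     48
add column score_plus_3 = t['score'] + 3:
        score  score_plus_3
term                       
Fall      394           397
Spring    492           495
Summer     48            51
take 2 rows with smallest score_plus_3:
        score  score_plus_3
term                       
Summer     48            51
Fall      394           397
add column gap = t['score'] - t['score_plus_3']:
        score  score_plus_3  gap
term                            
Summer     48            51   -3
Fall      394           397   -3
Finally, min of column 'score_plus_3' = 51.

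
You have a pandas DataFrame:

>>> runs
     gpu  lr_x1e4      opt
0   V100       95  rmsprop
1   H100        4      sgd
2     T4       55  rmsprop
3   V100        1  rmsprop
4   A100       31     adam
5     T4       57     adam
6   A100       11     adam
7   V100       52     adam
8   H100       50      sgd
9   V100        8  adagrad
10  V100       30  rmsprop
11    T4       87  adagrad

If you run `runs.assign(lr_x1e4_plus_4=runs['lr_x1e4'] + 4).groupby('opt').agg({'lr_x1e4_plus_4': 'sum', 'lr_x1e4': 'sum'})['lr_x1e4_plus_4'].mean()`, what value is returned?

132.25

add column lr_x1e4_plus_4 = runs['lr_x1e4'] + 4:
     gpu  lr_x1e4      opt  lr_x1e4_plus_4
0   V100       95  rmsprop              99
1   H100        4      sgd               8
2     T4       55  rmsprop              59
3   V100        1  rmsprop               5
4   A100       31     adam              35
5     T4       57     adam              61
6   A100       11     adam              15
7   V100       52     adam              56
8   H100       50      sgd              54
9   V100        8  adagrad              12
10  V100       30  rmsprop              34
11    T4       87  adagrad              91
group by opt: sum(lr_x1e4_plus_4), sum(lr_x1e4):
         lr_x1e4_plus_4  lr_x1e4
opt                             
adagrad             103       95
adam                167      151
rmsprop             197      181
sgd                  62       54
mean of column 'lr_x1e4_plus_4' → 132.25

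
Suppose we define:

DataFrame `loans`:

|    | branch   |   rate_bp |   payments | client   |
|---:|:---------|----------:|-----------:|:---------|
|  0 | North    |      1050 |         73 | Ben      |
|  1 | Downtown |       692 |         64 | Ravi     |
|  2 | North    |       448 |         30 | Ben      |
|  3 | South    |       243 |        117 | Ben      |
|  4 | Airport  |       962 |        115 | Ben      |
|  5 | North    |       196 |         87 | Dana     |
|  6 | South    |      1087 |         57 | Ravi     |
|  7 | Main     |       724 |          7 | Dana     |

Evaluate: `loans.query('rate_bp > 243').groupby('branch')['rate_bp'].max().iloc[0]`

962

filter rows where rate_bp > 243:
     branch  rate_bp  payments client
0     North     1050        73    Ben
1  Downtown      692        64   Ravi
2     North      448        30    Ben
4   Airport      962       115    Ben
6     South     1087        57   Ravi
7      Main      724         7   Dana
group by branch, max of rate_bp:
branch
Airport      962
Downtown     692
Main         724
North       1050
South       1087
Name: rate_bp, dtype: int64
value at position 0 → 962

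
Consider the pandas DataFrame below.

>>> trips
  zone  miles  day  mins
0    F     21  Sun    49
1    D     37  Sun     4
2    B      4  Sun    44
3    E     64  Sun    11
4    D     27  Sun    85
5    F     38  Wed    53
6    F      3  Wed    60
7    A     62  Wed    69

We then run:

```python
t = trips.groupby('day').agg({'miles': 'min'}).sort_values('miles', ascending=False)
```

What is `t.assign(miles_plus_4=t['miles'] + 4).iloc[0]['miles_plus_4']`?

8

group by day, min of miles:
     miles
day       
Sun      4
Wed      3
sort by miles descending:
     miles
day       
Sun      4
Wed      3
add column miles_plus_4 = t['miles'] + 4:
     miles  miles_plus_4
day                     
Sun      4             8
Wed      3             7
The value at position 0, column 'miles_plus_4' is 8.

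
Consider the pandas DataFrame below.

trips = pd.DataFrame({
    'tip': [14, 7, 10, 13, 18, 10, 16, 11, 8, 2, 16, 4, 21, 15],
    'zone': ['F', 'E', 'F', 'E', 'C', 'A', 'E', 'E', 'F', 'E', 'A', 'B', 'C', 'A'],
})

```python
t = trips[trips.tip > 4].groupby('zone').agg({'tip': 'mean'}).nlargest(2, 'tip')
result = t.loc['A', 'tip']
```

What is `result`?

13.6666666667

filter rows where tip > 4:
    tip zone
0    14    F
1     7    E
2    10    F
3    13    E
4    18    C
5    10    A
6    16    E
7    11    E
8     8    F
10   16    A
12   21    C
13   15    A
group by zone, mean of tip:
            tip
zone           
A     13.666667
C     19.500000
E     11.750000
F     10.666667
take 2 rows with largest tip:
            tip
zone           
C     19.500000
A     13.666667
Taking the value at row 'A', column 'tip' gives 13.6666666667.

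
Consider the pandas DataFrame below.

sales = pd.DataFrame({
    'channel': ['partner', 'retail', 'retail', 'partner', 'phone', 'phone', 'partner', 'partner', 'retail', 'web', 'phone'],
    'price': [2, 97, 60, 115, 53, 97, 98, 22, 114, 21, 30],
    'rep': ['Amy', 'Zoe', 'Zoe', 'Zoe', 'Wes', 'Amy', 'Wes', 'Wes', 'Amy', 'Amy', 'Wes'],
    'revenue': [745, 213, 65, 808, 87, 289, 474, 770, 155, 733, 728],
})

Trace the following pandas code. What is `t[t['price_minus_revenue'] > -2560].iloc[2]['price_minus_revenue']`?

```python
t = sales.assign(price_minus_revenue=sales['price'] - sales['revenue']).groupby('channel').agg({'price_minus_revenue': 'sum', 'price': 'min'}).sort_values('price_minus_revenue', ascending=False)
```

-924

add column price_minus_revenue = sales['price'] - sales['revenue']:
    channel  price  rep  revenue  price_minus_revenue
0   partner      2  Amy      745                 -743
1    retail     97  Zoe      213                 -116
2    retail     60  Zoe       65                   -5
3   partner    115  Zoe      808                 -693
4     phone     53  Wes       87                  -34
5     phone     97  Amy      289                 -192
6   partner     98  Wes      474                 -376
7   partner     22  Wes      770                 -748
8    retail    114  Amy      155                  -41
9       web     21  Amy      733                 -712
10    phone     30  Wes      728                 -698
group by channel: sum(price_minus_revenue), min(price):
         price_minus_revenue  price
channel                            
partner                -2560      2
phone                   -924     30
retail                  -162     60
web                     -712     21
sort by price_minus_revenue descending:
         price_minus_revenue  price
channel                            
retail                  -162     60
web                     -712     21
phone                   -924     30
partner                -2560      2
filter rows where price_minus_revenue > -2560:
         price_minus_revenue  price
channel                            
retail                  -162     60
web                     -712     21
phone                   -924     30
Taking the value at position 2, column 'price_minus_revenue' gives -924.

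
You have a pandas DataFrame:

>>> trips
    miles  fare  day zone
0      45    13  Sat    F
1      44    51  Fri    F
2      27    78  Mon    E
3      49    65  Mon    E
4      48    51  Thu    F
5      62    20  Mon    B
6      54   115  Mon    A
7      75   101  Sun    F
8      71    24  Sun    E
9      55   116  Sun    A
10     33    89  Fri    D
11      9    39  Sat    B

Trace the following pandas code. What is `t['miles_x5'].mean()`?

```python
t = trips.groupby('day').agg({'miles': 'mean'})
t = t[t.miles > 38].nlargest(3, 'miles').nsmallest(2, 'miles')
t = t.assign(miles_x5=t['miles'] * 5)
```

240.0

group by day, mean of miles:
     miles
day       
Fri   38.5
Mon   48.0
Sat   27.0
Sun   67.0
Thu   48.0
filter rows where miles > 38:
     miles
day       
Fri   38.5
Mon   48.0
Sun   67.0
Thu   48.0
take 3 rows with largest miles:
     miles
day       
Sun   67.0
Mon   48.0
Thu   48.0
take 2 rows with smallest miles:
     miles
day       
Mon   48.0
Thu   48.0
add column miles_x5 = t['miles'] * 5:
     miles  miles_x5
day                 
Mon   48.0     240.0
Thu   48.0     240.0
Reading off the mean of column 'miles_x5', we get 240.0.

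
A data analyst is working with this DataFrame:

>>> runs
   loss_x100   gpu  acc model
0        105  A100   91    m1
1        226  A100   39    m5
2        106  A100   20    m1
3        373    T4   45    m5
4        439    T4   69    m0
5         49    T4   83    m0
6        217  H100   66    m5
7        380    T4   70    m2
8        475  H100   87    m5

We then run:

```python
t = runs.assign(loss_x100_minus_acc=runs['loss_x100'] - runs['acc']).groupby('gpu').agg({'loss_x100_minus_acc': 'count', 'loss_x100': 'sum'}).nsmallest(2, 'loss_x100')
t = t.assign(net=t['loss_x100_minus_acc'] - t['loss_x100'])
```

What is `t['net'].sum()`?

-1124

add column loss_x100_minus_acc = runs['loss_x100'] - runs['acc']:
   loss_x100   gpu  acc model  loss_x100_minus_acc
0        105  A100   91    m1                   14
1        226  A100   39    m5                  187
2        106  A100   20    m1                   86
3        373    T4   45    m5                  328
4        439    T4   69    m0                  370
5         49    T4   83    m0                  -34
6        217  H100   66    m5                  151
7        380    T4   70    m2                  310
8        475  H100   87    m5                  388
group by gpu: count(loss_x100_minus_acc), sum(loss_x100):
      loss_x100_minus_acc  loss_x100
gpu                                 
A100                    3        437
H100                    2        692
T4                      4       1241
take 2 rows with smallest loss_x100:
      loss_x100_minus_acc  loss_x100
gpu                                 
A100                    3        437
H100                    2        692
add column net = t['loss_x100_minus_acc'] - t['loss_x100']:
      loss_x100_minus_acc  loss_x100  net
gpu                                      
A100                    3        437 -434
H100                    2        692 -690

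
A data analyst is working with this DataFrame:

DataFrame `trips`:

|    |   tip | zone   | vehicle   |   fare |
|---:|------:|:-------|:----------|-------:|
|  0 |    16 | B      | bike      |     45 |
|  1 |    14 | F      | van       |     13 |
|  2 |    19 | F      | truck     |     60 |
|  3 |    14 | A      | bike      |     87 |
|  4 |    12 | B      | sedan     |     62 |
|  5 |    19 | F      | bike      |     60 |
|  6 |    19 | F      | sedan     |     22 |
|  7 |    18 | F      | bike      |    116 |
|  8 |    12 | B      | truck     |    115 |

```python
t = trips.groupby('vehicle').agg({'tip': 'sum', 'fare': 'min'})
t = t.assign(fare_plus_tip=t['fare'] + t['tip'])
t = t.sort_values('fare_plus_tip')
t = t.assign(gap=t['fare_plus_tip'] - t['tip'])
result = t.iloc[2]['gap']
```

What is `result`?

60

group by vehicle: sum(tip), min(fare):
         tip  fare
vehicle           
bike      67    45
sedan     31    22
truck     31    60
van       14    13
add column fare_plus_tip = t['fare'] + t['tip']:
         tip  fare  fare_plus_tip
vehicle                          
bike      67    45            112
sedan     31    22             53
truck     31    60             91
van       14    13             27
sort by fare_plus_tip:
         tip  fare  fare_plus_tip
vehicle                          
van       14    13             27
sedan     31    22             53
truck     31    60             91
bike      67    45            112
add column gap = t['fare_plus_tip'] - t['tip']:
         tip  fare  fare_plus_tip  gap
vehicle                               
van       14    13             27   13
sedan     31    22             53   22
truck     31    60             91   60
bike      67    45            112   45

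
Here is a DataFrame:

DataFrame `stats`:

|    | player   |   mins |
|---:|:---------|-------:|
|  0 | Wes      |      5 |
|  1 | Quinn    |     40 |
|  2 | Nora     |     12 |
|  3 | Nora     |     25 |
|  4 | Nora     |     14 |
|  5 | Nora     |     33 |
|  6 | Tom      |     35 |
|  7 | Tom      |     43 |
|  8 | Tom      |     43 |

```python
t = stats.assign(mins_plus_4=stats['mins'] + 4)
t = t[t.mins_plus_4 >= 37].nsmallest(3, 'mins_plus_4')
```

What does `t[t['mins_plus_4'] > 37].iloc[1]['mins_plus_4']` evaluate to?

44

add column mins_plus_4 = stats['mins'] + 4:
  player  mins  mins_plus_4
0    Wes     5            9
1  Quinn    40           44
2   Nora    12           16
3   Nora    25           29
4   Nora    14           18
5   Nora    33           37
6    Tom    35           39
7    Tom    43           47
8    Tom    43           47
filter rows where mins_plus_4 >= 37:
  player  mins  mins_plus_4
1  Quinn    40           44
5   Nora    33           37
6    Tom    35           39
7    Tom    43           47
8    Tom    43           47
take 3 rows with smallest mins_plus_4:
  player  mins  mins_plus_4
5   Nora    33           37
6    Tom    35           39
1  Quinn    40           44
filter rows where mins_plus_4 > 37:
  player  mins  mins_plus_4
6    Tom    35           39
1  Quinn    40           44
Taking the value at position 1, column 'mins_plus_4' gives 44.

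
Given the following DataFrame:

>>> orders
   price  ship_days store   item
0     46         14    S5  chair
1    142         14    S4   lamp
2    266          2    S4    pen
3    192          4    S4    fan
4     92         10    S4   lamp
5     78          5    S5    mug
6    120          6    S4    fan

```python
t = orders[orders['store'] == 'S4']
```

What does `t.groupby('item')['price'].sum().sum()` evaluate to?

filter rows where store == 'S4':
   price  ship_days store  item
1    142         14    S4  lamp
2    266          2    S4   pen
3    192          4    S4   fan
4     92         10    S4  lamp
6    120          6    S4   fan
group by item, sum of price:
item
fan     312
lamp    234
pen     266
Name: price, dtype: int64

812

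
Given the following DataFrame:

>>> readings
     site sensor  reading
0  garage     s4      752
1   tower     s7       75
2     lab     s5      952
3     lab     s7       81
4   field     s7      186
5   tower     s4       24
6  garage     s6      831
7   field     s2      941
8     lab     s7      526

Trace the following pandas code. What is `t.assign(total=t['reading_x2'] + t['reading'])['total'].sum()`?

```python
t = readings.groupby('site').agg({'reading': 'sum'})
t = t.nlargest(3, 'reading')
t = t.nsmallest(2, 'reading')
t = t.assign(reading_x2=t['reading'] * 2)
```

8058

group by site, sum of reading:
        reading
site           
field      1127
garage     1583
lab        1559
tower        99
take 3 rows with largest reading:
        reading
site           
garage     1583
lab        1559
field      1127
take 2 rows with smallest reading:
       reading
site          
field     1127
lab       1559
add column reading_x2 = t['reading'] * 2:
       reading  reading_x2
site                      
field     1127        2254
lab       1559        3118
add column total = t['reading_x2'] + t['reading']:
       reading  reading_x2  total
site                             
field     1127        2254   3381
lab       1559        3118   4677
sum of column 'total' → 8058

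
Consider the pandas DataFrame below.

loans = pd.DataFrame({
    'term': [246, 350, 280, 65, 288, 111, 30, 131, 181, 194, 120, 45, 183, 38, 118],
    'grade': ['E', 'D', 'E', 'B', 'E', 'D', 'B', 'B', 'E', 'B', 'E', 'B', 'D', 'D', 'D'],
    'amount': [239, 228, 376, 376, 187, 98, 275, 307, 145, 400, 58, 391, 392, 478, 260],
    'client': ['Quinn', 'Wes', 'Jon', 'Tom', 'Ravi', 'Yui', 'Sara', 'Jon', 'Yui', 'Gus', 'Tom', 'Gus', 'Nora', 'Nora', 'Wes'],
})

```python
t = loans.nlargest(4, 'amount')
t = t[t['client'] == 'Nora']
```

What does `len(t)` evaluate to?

2

take 4 rows with largest amount:
    term grade  amount client
13    38     D     478   Nora
9    194     B     400    Gus
12   183     D     392   Nora
11    45     B     391    Gus
filter rows where client == 'Nora':
    term grade  amount client
13    38     D     478   Nora
12   183     D     392   Nora
number of rows → 2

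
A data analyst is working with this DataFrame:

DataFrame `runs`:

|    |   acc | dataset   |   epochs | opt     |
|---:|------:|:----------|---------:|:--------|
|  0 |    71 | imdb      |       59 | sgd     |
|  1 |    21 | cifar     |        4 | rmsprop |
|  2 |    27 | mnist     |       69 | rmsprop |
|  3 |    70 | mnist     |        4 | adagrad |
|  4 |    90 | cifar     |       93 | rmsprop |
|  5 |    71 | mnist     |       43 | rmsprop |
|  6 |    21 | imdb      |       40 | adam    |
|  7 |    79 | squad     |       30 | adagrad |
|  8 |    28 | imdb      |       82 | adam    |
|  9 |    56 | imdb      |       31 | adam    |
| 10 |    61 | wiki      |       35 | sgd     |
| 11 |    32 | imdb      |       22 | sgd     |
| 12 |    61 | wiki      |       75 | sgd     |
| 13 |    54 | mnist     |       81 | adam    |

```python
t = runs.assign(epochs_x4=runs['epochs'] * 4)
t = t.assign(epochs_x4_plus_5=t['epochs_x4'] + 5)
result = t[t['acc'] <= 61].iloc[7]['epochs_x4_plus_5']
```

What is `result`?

add column epochs_x4 = runs['epochs'] * 4:
    acc dataset  epochs      opt  epochs_x4
0    71    imdb      59      sgd        236
1    21   cifar       4  rmsprop         16
2    27   mnist      69  rmsprop        276
3    70   mnist       4  adagrad         16
4    90   cifar      93  rmsprop        372
5    71   mnist      43  rmsprop        172
6    21    imdb      40     adam        160
7    79   squad      30  adagrad        120
8    28    imdb      82     adam        328
9    56    imdb      31     adam        124
10   61    wiki      35      sgd        140
11   32    imdb      22      sgd         88
12   61    wiki      75      sgd        300
13   54   mnist      81     adam        324
add column epochs_x4_plus_5 = t['epochs_x4'] + 5:
    acc dataset  epochs      opt  epochs_x4  epochs_x4_plus_5
0    71    imdb      59      sgd        236               241
1    21   cifar       4  rmsprop         16                21
2    27   mnist      69  rmsprop        276               281
3    70   mnist       4  adagrad         16                21
4    90   cifar      93  rmsprop        372               377
5    71   mnist      43  rmsprop        172               177
6    21    imdb      40     adam        160               165
7    79   squad      30  adagrad        120               125
8    28    imdb      82     adam        328               333
9    56    imdb      31     adam        124               129
10   61    wiki      35      sgd        140               145
11   32    imdb      22      sgd         88                93
12   61    wiki      75      sgd        300               305
13   54   mnist      81     adam        324               329
filter rows where acc <= 61:
    acc dataset  epochs      opt  epochs_x4  epochs_x4_plus_5
1    21   cifar       4  rmsprop         16                21
2    27   mnist      69  rmsprop        276               281
6    21    imdb      40     adam        160               165
8    28    imdb      82     adam        328               333
9    56    imdb      31     adam        124               129
10   61    wiki      35      sgd        140               145
11   32    imdb      22      sgd         88                93
12   61    wiki      75      sgd        300               305
13   54   mnist      81     adam        324               329
Then the value at position 7, column 'epochs_x4_plus_5': 305

305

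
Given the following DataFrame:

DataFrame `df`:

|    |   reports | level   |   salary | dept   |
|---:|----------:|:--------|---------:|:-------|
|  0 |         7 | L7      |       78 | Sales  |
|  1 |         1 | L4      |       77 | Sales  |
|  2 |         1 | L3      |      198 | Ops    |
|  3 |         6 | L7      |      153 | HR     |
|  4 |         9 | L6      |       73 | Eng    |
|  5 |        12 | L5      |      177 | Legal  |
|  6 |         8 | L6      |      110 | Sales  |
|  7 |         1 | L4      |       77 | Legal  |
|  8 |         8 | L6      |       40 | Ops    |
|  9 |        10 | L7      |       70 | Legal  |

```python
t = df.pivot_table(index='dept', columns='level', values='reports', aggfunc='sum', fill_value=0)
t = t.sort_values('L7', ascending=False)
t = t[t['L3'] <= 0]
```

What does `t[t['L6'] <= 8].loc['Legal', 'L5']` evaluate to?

12

pivot: rows=dept, cols=level, sum(reports):
level  L3  L4  L5  L6  L7
dept                     
Eng     0   0   0   9   0
HR      0   0   0   0   6
Legal   0   1  12   0  10
Ops     1   0   0   8   0
Sales   0   1   0   8   7
sort by L7 descending:
level  L3  L4  L5  L6  L7
dept                     
Legal   0   1  12   0  10
Sales   0   1   0   8   7
HR      0   0   0   0   6
Eng     0   0   0   9   0
Ops     1   0   0   8   0
filter rows where L3 <= 0:
level  L3  L4  L5  L6  L7
dept                     
Legal   0   1  12   0  10
Sales   0   1   0   8   7
HR      0   0   0   0   6
Eng     0   0   0   9   0
filter rows where L6 <= 8:
level  L3  L4  L5  L6  L7
dept                     
Legal   0   1  12   0  10
Sales   0   1   0   8   7
HR      0   0   0   0   6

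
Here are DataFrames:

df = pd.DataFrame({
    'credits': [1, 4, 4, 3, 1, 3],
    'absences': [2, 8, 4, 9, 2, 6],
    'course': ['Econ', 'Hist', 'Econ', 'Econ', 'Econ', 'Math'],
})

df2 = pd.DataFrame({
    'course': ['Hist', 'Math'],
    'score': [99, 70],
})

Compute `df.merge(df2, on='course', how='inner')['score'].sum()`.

merge on 'course' (how='inner') → 2 rows:
   credits  absences course  score
0        4         8   Hist     99
1        3         6   Math     70
So sum() = 169.

169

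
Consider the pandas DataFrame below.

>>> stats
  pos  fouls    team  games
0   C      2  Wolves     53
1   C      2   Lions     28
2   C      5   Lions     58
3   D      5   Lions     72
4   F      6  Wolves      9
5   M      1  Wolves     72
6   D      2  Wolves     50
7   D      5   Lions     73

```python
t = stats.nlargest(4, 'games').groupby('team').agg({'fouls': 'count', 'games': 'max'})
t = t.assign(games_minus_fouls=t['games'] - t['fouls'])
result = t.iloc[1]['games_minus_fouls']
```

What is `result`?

take 4 rows with largest games:
  pos  fouls    team  games
7   D      5   Lions     73
3   D      5   Lions     72
5   M      1  Wolves     72
2   C      5   Lions     58
group by team: count(fouls), max(games):
        fouls  games
team                
Lions       3     73
Wolves      1     72
add column games_minus_fouls = t['games'] - t['fouls']:
        fouls  games  games_minus_fouls
team                                   
Lions       3     73                 70
Wolves      1     72                 71
Then the value at position 1, column 'games_minus_fouls': 71

71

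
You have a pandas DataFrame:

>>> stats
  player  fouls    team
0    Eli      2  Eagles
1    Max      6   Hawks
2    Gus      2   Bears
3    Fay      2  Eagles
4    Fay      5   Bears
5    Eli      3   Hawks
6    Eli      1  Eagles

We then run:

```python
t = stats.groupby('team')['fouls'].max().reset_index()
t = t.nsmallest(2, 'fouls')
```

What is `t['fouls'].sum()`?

group by team, max of fouls:
team
Bears     5
Eagles    2
Hawks     6
Name: fouls, dtype: int64
reset_index():
     team  fouls
0   Bears      5
1  Eagles      2
2   Hawks      6
take 2 rows with smallest fouls:
     team  fouls
1  Eagles      2
0   Bears      5
The sum of column 'fouls' is 7.

7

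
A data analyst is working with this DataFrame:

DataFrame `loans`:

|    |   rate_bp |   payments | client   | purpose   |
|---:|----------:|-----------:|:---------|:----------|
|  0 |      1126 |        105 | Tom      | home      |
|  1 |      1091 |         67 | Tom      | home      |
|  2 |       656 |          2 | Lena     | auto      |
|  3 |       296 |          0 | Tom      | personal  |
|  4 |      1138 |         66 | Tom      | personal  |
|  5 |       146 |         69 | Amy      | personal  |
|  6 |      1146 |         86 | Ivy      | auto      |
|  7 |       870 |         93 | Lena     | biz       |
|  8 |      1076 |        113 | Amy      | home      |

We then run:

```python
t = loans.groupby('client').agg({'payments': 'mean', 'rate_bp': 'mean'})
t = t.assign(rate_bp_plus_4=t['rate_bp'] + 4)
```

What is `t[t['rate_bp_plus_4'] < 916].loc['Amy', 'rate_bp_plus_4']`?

615.0

group by client: mean(payments), mean(rate_bp):
        payments  rate_bp
client                   
Amy         91.0   611.00
Ivy         86.0  1146.00
Lena        47.5   763.00
Tom         59.5   912.75
add column rate_bp_plus_4 = t['rate_bp'] + 4:
        payments  rate_bp  rate_bp_plus_4
client                                   
Amy         91.0   611.00          615.00
Ivy         86.0  1146.00         1150.00
Lena        47.5   763.00          767.00
Tom         59.5   912.75          916.75
filter rows where rate_bp_plus_4 < 916:
        payments  rate_bp  rate_bp_plus_4
client                                   
Amy         91.0    611.0           615.0
Lena        47.5    763.0           767.0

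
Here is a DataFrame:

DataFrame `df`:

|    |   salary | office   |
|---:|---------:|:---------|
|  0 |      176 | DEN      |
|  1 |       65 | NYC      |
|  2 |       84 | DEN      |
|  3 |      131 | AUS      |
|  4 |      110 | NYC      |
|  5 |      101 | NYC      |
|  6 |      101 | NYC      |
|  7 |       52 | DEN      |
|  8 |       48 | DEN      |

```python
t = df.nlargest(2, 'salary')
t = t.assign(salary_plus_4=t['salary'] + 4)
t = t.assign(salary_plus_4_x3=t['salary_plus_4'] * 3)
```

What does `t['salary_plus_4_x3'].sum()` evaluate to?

945

take 2 rows with largest salary:
   salary office
0     176    DEN
3     131    AUS
add column salary_plus_4 = t['salary'] + 4:
   salary office  salary_plus_4
0     176    DEN            180
3     131    AUS            135
add column salary_plus_4_x3 = t['salary_plus_4'] * 3:
   salary office  salary_plus_4  salary_plus_4_x3
0     176    DEN            180               540
3     131    AUS            135               405
Taking the sum of column 'salary_plus_4_x3' gives 945.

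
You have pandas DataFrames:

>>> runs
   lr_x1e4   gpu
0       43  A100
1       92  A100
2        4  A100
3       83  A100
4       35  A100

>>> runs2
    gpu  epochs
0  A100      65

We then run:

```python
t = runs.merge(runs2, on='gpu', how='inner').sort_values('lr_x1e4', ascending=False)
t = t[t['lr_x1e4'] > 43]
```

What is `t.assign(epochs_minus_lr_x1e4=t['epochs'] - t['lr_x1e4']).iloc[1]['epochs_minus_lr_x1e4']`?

-18

merge on 'gpu' (how='inner') → 5 rows:
   lr_x1e4   gpu  epochs
0       43  A100      65
1       92  A100      65
2        4  A100      65
3       83  A100      65
4       35  A100      65
sort by lr_x1e4 descending:
   lr_x1e4   gpu  epochs
1       92  A100      65
3       83  A100      65
0       43  A100      65
4       35  A100      65
2        4  A100      65
filter rows where lr_x1e4 > 43:
   lr_x1e4   gpu  epochs
1       92  A100      65
3       83  A100      65
add column epochs_minus_lr_x1e4 = t['epochs'] - t['lr_x1e4']:
   lr_x1e4   gpu  epochs  epochs_minus_lr_x1e4
1       92  A100      65                   -27
3       83  A100      65                   -18
So iloc[1]['epochs_minus_lr_x1e4'] = -18.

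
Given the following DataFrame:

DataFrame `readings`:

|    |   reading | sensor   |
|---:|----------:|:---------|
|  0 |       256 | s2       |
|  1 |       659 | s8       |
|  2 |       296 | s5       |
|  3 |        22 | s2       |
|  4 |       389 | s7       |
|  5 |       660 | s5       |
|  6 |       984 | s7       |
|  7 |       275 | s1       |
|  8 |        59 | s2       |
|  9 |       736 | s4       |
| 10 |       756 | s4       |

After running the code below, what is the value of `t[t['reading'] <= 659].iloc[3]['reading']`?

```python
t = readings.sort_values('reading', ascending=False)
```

sort by reading descending:
    reading sensor
6       984     s7
10      756     s4
9       736     s4
5       660     s5
1       659     s8
4       389     s7
2       296     s5
7       275     s1
0       256     s2
8        59     s2
3        22     s2
filter rows where reading <= 659:
   reading sensor
1      659     s8
4      389     s7
2      296     s5
7      275     s1
0      256     s2
8       59     s2
3       22     s2

275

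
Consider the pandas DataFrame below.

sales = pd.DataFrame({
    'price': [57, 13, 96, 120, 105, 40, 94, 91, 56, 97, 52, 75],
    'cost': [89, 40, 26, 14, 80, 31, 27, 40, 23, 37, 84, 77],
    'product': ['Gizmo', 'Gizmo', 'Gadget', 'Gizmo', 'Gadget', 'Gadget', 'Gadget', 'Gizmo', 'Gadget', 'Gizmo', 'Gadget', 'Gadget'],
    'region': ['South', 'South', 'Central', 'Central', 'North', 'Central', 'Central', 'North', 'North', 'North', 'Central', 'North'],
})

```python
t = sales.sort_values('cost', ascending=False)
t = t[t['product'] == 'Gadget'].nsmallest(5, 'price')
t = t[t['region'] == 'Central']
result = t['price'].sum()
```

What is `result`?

186

sort by cost descending:
    price  cost product   region
0      57    89   Gizmo    South
10     52    84  Gadget  Central
4     105    80  Gadget    North
11     75    77  Gadget    North
1      13    40   Gizmo    South
7      91    40   Gizmo    North
9      97    37   Gizmo    North
5      40    31  Gadget  Central
6      94    27  Gadget  Central
2      96    26  Gadget  Central
8      56    23  Gadget    North
3     120    14   Gizmo  Central
filter rows where product == 'Gadget':
    price  cost product   region
10     52    84  Gadget  Central
4     105    80  Gadget    North
11     75    77  Gadget    North
5      40    31  Gadget  Central
6      94    27  Gadget  Central
2      96    26  Gadget  Central
8      56    23  Gadget    North
take 5 rows with smallest price:
    price  cost product   region
5      40    31  Gadget  Central
10     52    84  Gadget  Central
8      56    23  Gadget    North
11     75    77  Gadget    North
6      94    27  Gadget  Central
filter rows where region == 'Central':
    price  cost product   region
5      40    31  Gadget  Central
10     52    84  Gadget  Central
6      94    27  Gadget  Central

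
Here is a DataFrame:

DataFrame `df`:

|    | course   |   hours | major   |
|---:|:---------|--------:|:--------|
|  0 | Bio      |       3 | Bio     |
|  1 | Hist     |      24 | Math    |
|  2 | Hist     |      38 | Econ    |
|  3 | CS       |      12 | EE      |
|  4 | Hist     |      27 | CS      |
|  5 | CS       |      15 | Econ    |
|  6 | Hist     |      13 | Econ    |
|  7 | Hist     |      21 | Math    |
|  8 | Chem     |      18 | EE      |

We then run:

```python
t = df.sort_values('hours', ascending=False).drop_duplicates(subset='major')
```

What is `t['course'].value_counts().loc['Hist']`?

sort by hours descending:
  course  hours major
2   Hist     38  Econ
4   Hist     27    CS
1   Hist     24  Math
7   Hist     21  Math
8   Chem     18    EE
5     CS     15  Econ
6   Hist     13  Econ
3     CS     12    EE
0    Bio      3   Bio
drop duplicate major (keep=first):
  course  hours major
2   Hist     38  Econ
4   Hist     27    CS
1   Hist     24  Math
8   Chem     18    EE
0    Bio      3   Bio
value_counts of course:
course
Hist    3
Chem    1
Bio     1
Name: count, dtype: int64

3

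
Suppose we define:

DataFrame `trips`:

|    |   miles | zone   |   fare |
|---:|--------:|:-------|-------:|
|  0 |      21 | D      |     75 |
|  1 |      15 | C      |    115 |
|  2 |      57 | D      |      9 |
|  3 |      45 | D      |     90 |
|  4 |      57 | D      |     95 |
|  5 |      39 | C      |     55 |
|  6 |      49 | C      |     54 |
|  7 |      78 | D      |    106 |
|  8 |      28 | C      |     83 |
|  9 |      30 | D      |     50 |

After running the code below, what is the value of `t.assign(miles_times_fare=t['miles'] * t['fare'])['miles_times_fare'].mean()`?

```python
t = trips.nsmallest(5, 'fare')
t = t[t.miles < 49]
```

take 5 rows with smallest fare:
   miles zone  fare
2     57    D     9
9     30    D    50
6     49    C    54
5     39    C    55
0     21    D    75
filter rows where miles < 49:
   miles zone  fare
9     30    D    50
5     39    C    55
0     21    D    75
add column miles_times_fare = t['miles'] * t['fare']:
   miles zone  fare  miles_times_fare
9     30    D    50              1500
5     39    C    55              2145
0     21    D    75              1575
Hence 1740.0.

1740.0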